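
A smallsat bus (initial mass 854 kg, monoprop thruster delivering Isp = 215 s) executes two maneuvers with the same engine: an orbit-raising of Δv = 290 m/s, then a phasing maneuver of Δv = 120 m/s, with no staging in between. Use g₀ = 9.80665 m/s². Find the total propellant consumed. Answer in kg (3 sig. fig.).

v_e = Isp · g₀ = 215 × 9.80665 = 2108.4 m/s.
After the first burn: m = 854 × exp(−290/2108.4) = 854 × 0.87150 = 744.261 kg.
After the second burn: m = 744.261 × exp(−120/2108.4) = 744.261 × 0.94467 = 703.081 kg.
Total propellant = m₀ − m_final = 854 − 703.081 = 150.919 kg.

total propellant consumed ≈ 151 kg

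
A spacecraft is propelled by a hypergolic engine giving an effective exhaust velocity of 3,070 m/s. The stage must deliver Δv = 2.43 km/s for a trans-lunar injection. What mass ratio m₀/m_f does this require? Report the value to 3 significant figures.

mass ratio ≈ 2.21

m₀/m_f = exp(Δv / v_e) = exp(2430 / 3070.0) = exp(0.7915) = 2.2068.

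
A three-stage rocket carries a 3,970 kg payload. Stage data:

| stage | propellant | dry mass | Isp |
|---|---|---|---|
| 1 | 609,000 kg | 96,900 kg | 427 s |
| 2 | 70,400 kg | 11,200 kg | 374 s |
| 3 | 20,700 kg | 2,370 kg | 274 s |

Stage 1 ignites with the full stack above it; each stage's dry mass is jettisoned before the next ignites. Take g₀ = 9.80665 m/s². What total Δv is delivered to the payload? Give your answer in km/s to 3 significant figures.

Δv ≈ 13.5 km/s

Ignition mass of stage 1 = 609,000+96,900 + 70,400+11,200 + 20,700+2,370 + 3,970 = 814,540 kg.
Stage 1: m₀ = 814,540 kg, m_f = 814,540 − 609,000 = 205,540 kg; Δv = 427×9.80665×ln(3.963) = 4187.4×1.3770 ≈ 5766 m/s.
Stage 2: m₀ = 108,640 kg, m_f = 108,640 − 70,400 = 38,240 kg; Δv = 374×9.80665×ln(2.841) = 3667.7×1.0442 ≈ 3830 m/s.
Stage 3: m₀ = 27,040 kg, m_f = 27,040 − 20,700 = 6,340 kg; Δv = 274×9.80665×ln(4.265) = 2687.0×1.4504 ≈ 3897 m/s.
Total Δv = 5766 + 3830 + 3897 = 13493 m/s.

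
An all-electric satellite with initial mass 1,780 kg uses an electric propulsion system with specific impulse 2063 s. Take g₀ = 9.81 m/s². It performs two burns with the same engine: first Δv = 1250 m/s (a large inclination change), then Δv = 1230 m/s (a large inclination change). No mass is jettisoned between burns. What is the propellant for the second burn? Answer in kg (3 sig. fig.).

propellant for the second burn ≈ 98.7 kg

v_e = Isp · g₀ = 2063 × 9.81 = 20238.0 m/s.
After the first burn: m = 1780 × exp(−1250/20238.0) = 1780 × 0.94010 = 1,673.38 kg.
After the second burn: m = 1,673.38 × exp(−1230/20238.0) = 1,673.38 × 0.94103 = 1,574.7 kg.
Second-burn propellant = 1,673.38 − 1,574.7 = 98.68 kg.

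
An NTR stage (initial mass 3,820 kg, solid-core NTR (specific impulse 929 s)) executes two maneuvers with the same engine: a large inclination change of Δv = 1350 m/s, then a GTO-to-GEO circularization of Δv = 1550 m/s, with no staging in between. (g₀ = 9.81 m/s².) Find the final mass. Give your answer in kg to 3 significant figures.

final mass ≈ 2780 kg

v_e = Isp · g₀ = 929 × 9.81 = 9113.5 m/s.
After the first burn: m = 3820 × exp(−1350/9113.5) = 3820 × 0.86232 = 3,294.06 kg.
After the second burn: m = 3,294.06 × exp(−1550/9113.5) = 3,294.06 × 0.84360 = 2,778.87 kg.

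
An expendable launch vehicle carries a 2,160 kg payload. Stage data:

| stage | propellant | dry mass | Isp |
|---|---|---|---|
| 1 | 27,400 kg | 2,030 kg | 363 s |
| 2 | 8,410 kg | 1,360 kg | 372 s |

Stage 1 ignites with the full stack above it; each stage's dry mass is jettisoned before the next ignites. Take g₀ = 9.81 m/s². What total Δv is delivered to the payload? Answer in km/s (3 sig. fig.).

Δv ≈ 8.32 km/s

Ignition mass of stage 1 = 27,400+2,030 + 8,410+1,360 + 2,160 = 41,360 kg.
Stage 1: m₀ = 41,360 kg, m_f = 41,360 − 27,400 = 13,960 kg; Δv = 363×9.81×ln(2.963) = 3561.0×1.0861 ≈ 3868 m/s.
Stage 2: m₀ = 11,930 kg, m_f = 11,930 − 8,410 = 3,520 kg; Δv = 372×9.81×ln(3.389) = 3649.3×1.2206 ≈ 4454 m/s.
Total Δv = 3868 + 4454 = 8322 m/s.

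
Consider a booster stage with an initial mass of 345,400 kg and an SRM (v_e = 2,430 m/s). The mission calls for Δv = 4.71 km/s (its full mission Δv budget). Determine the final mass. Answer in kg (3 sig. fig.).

m₀/m_f = exp(Δv / v_e) = exp(4710 / 2430.0) = exp(1.9383) = 6.9467.
m_f = m₀ / 6.9467 = 345,400 / 6.9467 = 49,721.5 kg.

final mass ≈ 49700 kg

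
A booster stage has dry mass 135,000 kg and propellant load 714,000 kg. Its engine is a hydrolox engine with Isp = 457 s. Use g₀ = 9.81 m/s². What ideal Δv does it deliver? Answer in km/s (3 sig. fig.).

v_e = Isp · g₀ = 457 × 9.81 = 4483.2 m/s.
m₀ = m_dry + m_prop = 135,000 + 714,000 = 849,000 kg.
Δv = v_e · ln(m₀/m_f) = 4483.2 × ln(6.289) = 4483.2 × 1.8388 ≈ 8243.6 m/s.

Δv ≈ 8.24 km/s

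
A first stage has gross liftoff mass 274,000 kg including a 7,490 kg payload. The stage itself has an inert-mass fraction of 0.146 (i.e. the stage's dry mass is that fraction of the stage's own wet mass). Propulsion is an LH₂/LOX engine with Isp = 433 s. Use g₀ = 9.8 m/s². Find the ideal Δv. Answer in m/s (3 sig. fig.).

Stage wet mass = m₀ − payload = 274,000 − 7,490 = 266,510 kg.
Stage dry mass = ε × stage wet mass = 0.146 × 266,510 = 38,910.5 kg.
Burnout mass m_f = stage dry + payload = 38,910.5 + 7,490 = 46,400.5 kg.
v_e = Isp · g₀ = 433 × 9.8 = 4243.4 m/s.
Using Δv = v_e ln(m₀/m_f): Δv = v_e · ln(274,000/46,400.5) = 4243.4 × ln(5.905) = 4243.4 × 1.7758 ≈ 7536 m/s.

Δv ≈ 7540 m/s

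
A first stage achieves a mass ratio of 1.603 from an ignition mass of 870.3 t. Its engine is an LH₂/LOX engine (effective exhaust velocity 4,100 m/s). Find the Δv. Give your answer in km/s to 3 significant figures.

Δv ≈ 1.93 km/s

Δv = v_e · ln(1.603) = 4100.0 × 0.4719 ≈ 1934.7 m/s.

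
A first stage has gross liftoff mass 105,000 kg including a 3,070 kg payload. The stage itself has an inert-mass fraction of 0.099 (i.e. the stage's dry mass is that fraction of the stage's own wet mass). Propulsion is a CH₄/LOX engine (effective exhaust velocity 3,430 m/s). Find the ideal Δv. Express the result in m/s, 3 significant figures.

Δv ≈ 7120 m/s

Stage wet mass = m₀ − payload = 105,000 − 3,070 = 101,930 kg.
Stage dry mass = ε × stage wet mass = 0.099 × 101,930 = 10,091.1 kg.
Burnout mass m_f = stage dry + payload = 10,091.1 + 3,070 = 13,161.1 kg.
Rocket equation: Δv = v_e · ln(105,000/13,161.1) = 3430.0 × ln(7.978) = 3430.0 × 2.0767 ≈ 7123 m/s.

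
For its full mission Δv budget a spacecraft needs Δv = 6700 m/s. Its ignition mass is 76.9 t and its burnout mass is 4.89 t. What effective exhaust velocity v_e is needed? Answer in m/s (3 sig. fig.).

ln(m₀/m_f) = ln(76900/4890) = ln(15.73) = 2.7553.
By the Tsiolkovsky rocket equation, v_e = Δv / ln(m₀/m_f) = 6700 / 2.7553 = 2431.7 m/s.

v_e ≈ 2430 m/s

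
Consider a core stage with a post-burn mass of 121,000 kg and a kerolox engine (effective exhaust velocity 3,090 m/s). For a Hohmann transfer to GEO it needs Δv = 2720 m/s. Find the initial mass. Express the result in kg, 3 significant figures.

initial mass ≈ 292000 kg

By the Tsiolkovsky rocket equation, m₀/m_f = exp(Δv / v_e) = exp(2720 / 3090.0) = exp(0.8803) = 2.4115.
m₀ = m_f × 2.4115 = 121,000 × 2.4115 = 291,792 kg.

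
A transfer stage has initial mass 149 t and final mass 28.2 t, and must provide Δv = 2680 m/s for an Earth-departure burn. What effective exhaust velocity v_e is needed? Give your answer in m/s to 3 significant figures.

ln(m₀/m_f) = ln(149000/28200) = ln(5.284) = 1.6646.
v_e = Δv / ln(m₀/m_f) = 2680 / 1.6646 = 1610.0 m/s.

v_e ≈ 1610 m/s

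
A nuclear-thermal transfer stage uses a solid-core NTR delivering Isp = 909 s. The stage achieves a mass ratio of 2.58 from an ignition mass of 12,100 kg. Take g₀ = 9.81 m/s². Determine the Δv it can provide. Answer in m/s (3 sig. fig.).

v_e = Isp · g₀ = 909 × 9.81 = 8917.3 m/s.
Δv = v_e · ln(2.58) = 8917.3 × 0.9478 ≈ 8451.7 m/s.

Δv ≈ 8450 m/s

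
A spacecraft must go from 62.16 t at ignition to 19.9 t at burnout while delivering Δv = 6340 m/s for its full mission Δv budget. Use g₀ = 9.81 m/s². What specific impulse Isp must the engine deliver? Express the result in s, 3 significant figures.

ln(m₀/m_f) = ln(62160/19900) = ln(3.124) = 1.1390.
Rocket equation: v_e = Δv / ln(m₀/m_f) = 6340 / 1.1390 = 5566.3 m/s.
Isp = v_e / g₀ = 5566.3 / 9.81 = 567.4 s.

Isp ≈ 567 s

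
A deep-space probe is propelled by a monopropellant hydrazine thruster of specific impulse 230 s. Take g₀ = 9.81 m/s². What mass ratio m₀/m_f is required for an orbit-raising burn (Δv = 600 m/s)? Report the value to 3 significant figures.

v_e = Isp · g₀ = 230 × 9.81 = 2256.3 m/s.
m₀/m_f = exp(Δv / v_e) = exp(600 / 2256.3) = exp(0.2659) = 1.3046.

mass ratio ≈ 1.30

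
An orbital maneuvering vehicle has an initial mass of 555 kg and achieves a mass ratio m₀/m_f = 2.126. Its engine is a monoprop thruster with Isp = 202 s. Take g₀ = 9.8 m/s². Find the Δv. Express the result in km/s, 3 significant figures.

v_e = Isp · g₀ = 202 × 9.8 = 1979.6 m/s.
Δv = v_e · ln(2.126) = 1979.6 × 0.7542 ≈ 1493.1 m/s.

Δv ≈ 1.49 km/s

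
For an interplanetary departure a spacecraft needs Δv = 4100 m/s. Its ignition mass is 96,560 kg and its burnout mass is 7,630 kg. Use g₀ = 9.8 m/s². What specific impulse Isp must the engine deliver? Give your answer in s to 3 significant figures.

Isp ≈ 165 s

ln(m₀/m_f) = ln(96560/7630) = ln(12.66) = 2.5381.
By the Tsiolkovsky rocket equation, v_e = Δv / ln(m₀/m_f) = 4100 / 2.5381 = 1615.4 m/s.
Isp = v_e / g₀ = 1615.4 / 9.8 = 164.8 s.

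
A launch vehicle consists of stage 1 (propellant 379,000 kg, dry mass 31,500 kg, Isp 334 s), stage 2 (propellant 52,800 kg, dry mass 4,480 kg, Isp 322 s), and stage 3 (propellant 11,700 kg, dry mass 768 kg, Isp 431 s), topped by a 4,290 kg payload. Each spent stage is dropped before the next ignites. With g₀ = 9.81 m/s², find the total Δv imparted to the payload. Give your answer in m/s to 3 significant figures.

Δv ≈ 14000 m/s

Ignition mass of stage 1 = 379,000+31,500 + 52,800+4,480 + 11,700+768 + 4,290 = 484,538 kg.
Stage 1: m₀ = 484,538 kg, m_f = 484,538 − 379,000 = 105,538 kg; Δv = 334×9.81×ln(4.591) = 3276.5×1.5241 ≈ 4994 m/s.
Stage 2: m₀ = 74,038 kg, m_f = 74,038 − 52,800 = 21,238 kg; Δv = 322×9.81×ln(3.486) = 3158.8×1.2488 ≈ 3945 m/s.
Stage 3: m₀ = 16,758 kg, m_f = 16,758 − 11,700 = 5,058 kg; Δv = 431×9.81×ln(3.313) = 4228.1×1.1979 ≈ 5065 m/s.
Total Δv = 4994 + 3945 + 5065 = 14004 m/s.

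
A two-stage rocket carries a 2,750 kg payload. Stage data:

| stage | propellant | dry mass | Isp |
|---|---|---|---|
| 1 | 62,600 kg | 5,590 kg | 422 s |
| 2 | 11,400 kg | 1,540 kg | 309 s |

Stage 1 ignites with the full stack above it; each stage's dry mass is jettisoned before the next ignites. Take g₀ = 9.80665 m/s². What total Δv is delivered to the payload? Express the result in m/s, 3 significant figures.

Δv ≈ 9610 m/s

Ignition mass of stage 1 = 62,600+5,590 + 11,400+1,540 + 2,750 = 83,880 kg.
Stage 1: m₀ = 83,880 kg, m_f = 83,880 − 62,600 = 21,280 kg; Δv = 422×9.80665×ln(3.942) = 4138.4×1.3716 ≈ 5676 m/s.
Stage 2: m₀ = 15,690 kg, m_f = 15,690 − 11,400 = 4,290 kg; Δv = 309×9.80665×ln(3.657) = 3030.3×1.2967 ≈ 3929 m/s.
Total Δv = 5676 + 3929 = 9605 m/s.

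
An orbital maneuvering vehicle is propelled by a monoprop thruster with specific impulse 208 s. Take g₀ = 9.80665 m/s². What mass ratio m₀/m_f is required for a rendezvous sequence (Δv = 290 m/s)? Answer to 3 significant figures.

mass ratio ≈ 1.15

v_e = Isp · g₀ = 208 × 9.80665 = 2039.8 m/s.
From the ideal rocket equation, m₀/m_f = exp(Δv / v_e) = exp(290 / 2039.8) = exp(0.1422) = 1.1528.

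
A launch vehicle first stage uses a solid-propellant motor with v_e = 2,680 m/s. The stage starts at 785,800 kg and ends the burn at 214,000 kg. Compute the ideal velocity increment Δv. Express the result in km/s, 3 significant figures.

Δv ≈ 3.49 km/s

Δv = v_e · ln(m₀/m_f) = 2680.0 × ln(3.672) = 2680.0 × 1.3007 ≈ 3485.9 m/s.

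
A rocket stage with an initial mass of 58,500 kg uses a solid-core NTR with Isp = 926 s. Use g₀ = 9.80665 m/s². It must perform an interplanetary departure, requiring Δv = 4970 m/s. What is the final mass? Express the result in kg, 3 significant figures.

v_e = Isp · g₀ = 926 × 9.80665 = 9081.0 m/s.
m₀/m_f = exp(Δv / v_e) = exp(4970 / 9081.0) = exp(0.5473) = 1.7286.
m_f = m₀ / 1.7286 = 58,500 / 1.7286 = 33,842.4 kg.

final mass ≈ 33800 kg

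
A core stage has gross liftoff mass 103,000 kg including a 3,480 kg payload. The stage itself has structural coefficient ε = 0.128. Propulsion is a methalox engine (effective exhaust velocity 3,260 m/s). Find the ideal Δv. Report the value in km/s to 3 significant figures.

Δv ≈ 6.03 km/s

Stage wet mass = m₀ − payload = 103,000 − 3,480 = 99,520 kg.
Stage dry mass = ε × stage wet mass = 0.128 × 99,520 = 12,738.6 kg.
Burnout mass m_f = stage dry + payload = 12,738.6 + 3,480 = 16,218.6 kg.
Δv = v_e · ln(103,000/16,218.6) = 3260.0 × ln(6.351) = 3260.0 × 1.8486 ≈ 6026 m/s.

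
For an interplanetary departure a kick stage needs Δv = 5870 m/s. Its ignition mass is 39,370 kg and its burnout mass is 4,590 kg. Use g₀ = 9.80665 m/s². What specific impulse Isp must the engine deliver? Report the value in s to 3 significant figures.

Isp ≈ 279 s

ln(m₀/m_f) = ln(39370/4590) = ln(8.577) = 2.1491.
v_e = Δv / ln(m₀/m_f) = 5870 / 2.1491 = 2731.3 m/s.
Isp = v_e / g₀ = 2731.3 / 9.80665 = 278.5 s.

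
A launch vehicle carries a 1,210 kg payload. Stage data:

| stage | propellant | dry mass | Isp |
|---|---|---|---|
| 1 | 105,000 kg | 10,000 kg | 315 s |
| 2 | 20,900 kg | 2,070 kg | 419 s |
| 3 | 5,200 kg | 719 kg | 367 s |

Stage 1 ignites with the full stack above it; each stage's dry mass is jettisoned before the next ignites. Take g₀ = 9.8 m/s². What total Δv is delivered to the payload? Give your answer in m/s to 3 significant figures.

Ignition mass of stage 1 = 105,000+10,000 + 20,900+2,070 + 5,200+719 + 1,210 = 145,099 kg.
Stage 1: m₀ = 145,099 kg, m_f = 145,099 − 105,000 = 40,099 kg; Δv = 315×9.8×ln(3.619) = 3087.0×1.2861 ≈ 3970 m/s.
Stage 2: m₀ = 30,099 kg, m_f = 30,099 − 20,900 = 9,199 kg; Δv = 419×9.8×ln(3.272) = 4106.2×1.1854 ≈ 4867 m/s.
Stage 3: m₀ = 7,129 kg, m_f = 7,129 − 5,200 = 1,929 kg; Δv = 367×9.8×ln(3.696) = 3596.6×1.3072 ≈ 4701 m/s.
Total Δv = 3970 + 4867 + 4701 = 13538 m/s.

Δv ≈ 13500 m/s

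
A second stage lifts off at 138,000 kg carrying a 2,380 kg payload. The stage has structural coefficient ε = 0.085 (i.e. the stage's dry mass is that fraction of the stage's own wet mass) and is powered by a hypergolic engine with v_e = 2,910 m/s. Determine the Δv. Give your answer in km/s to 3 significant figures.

Δv ≈ 6.68 km/s

Stage wet mass = m₀ − payload = 138,000 − 2,380 = 135,620 kg.
Stage dry mass = ε × stage wet mass = 0.085 × 135,620 = 11,527.7 kg.
Burnout mass m_f = stage dry + payload = 11,527.7 + 2,380 = 13,907.7 kg.
Δv = v_e · ln(138,000/13,907.7) = 2910.0 × ln(9.923) = 2910.0 × 2.2948 ≈ 6678 m/s.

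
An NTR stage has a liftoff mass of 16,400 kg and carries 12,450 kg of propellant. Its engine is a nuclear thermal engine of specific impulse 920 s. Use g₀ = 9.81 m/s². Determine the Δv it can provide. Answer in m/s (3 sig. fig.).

v_e = Isp · g₀ = 920 × 9.81 = 9025.2 m/s.
m_f = m₀ − m_prop = 16,400 − 12,450 = 3,950 kg.
Using Δv = v_e ln(m₀/m_f): Δv = v_e · ln(m₀/m_f) = 9025.2 × ln(4.152) = 9025.2 × 1.4236 ≈ 12848.0 m/s.

Δv ≈ 12800 m/s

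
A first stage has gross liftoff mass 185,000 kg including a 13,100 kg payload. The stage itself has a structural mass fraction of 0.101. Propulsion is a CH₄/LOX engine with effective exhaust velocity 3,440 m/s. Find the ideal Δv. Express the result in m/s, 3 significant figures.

Stage wet mass = m₀ − payload = 185,000 − 13,100 = 171,900 kg.
Stage dry mass = ε × stage wet mass = 0.101 × 171,900 = 17,361.9 kg.
Burnout mass m_f = stage dry + payload = 17,361.9 + 13,100 = 30,461.9 kg.
Rocket equation: Δv = v_e · ln(185,000/30,461.9) = 3440.0 × ln(6.073) = 3440.0 × 1.8039 ≈ 6205 m/s.

Δv ≈ 6210 m/s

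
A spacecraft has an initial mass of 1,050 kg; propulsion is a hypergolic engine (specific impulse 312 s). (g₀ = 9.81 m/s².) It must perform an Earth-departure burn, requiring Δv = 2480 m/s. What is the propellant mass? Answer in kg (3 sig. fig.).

propellant mass ≈ 583 kg

v_e = Isp · g₀ = 312 × 9.81 = 3060.7 m/s.
By the Tsiolkovsky rocket equation, m₀/m_f = exp(Δv / v_e) = exp(2480 / 3060.7) = exp(0.8103) = 2.2485.
m_f = 1,050 / 2.2485 = 466.978 kg, so propellant = m₀ − m_f = 1,050 − 466.978 = 583.022 kg.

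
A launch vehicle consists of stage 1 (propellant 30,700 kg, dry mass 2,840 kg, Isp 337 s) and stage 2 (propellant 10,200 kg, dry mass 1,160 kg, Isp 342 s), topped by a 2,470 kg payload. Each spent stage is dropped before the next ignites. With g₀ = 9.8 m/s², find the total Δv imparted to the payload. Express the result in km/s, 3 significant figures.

Ignition mass of stage 1 = 30,700+2,840 + 10,200+1,160 + 2,470 = 47,370 kg.
Stage 1: m₀ = 47,370 kg, m_f = 47,370 − 30,700 = 16,670 kg; Δv = 337×9.8×ln(2.842) = 3302.6×1.0444 ≈ 3449 m/s.
Stage 2: m₀ = 13,830 kg, m_f = 13,830 − 10,200 = 3,630 kg; Δv = 342×9.8×ln(3.81) = 3351.6×1.3376 ≈ 4483 m/s.
Total Δv = 3449 + 4483 = 7932 m/s.

Δv ≈ 7.93 km/s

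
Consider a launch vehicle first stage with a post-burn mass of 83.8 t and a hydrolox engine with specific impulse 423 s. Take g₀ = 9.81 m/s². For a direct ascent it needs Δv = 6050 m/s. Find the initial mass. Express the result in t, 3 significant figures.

v_e = Isp · g₀ = 423 × 9.81 = 4149.6 m/s.
Rocket equation: m₀/m_f = exp(Δv / v_e) = exp(6050 / 4149.6) = exp(1.4580) = 4.2972.
m₀ = m_f × 4.2972 = 83.8 × 4.2972 = 360.105 t.

initial mass ≈ 360 t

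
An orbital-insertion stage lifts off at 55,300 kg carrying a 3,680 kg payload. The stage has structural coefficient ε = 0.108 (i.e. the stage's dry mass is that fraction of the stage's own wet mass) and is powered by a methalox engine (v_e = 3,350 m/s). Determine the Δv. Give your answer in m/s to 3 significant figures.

Δv ≈ 5990 m/s

Stage wet mass = m₀ − payload = 55,300 − 3,680 = 51,620 kg.
Stage dry mass = ε × stage wet mass = 0.108 × 51,620 = 5,574.96 kg.
Burnout mass m_f = stage dry + payload = 5,574.96 + 3,680 = 9,254.96 kg.
Δv = v_e · ln(55,300/9,254.96) = 3350.0 × ln(5.975) = 3350.0 × 1.7876 ≈ 5989 m/s.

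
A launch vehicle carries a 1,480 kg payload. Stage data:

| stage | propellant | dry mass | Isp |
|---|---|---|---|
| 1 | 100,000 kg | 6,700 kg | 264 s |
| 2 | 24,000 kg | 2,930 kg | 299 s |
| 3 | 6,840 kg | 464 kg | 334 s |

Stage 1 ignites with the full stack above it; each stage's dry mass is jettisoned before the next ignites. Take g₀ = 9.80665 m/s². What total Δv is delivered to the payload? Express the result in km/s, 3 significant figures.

Ignition mass of stage 1 = 100,000+6,700 + 24,000+2,930 + 6,840+464 + 1,480 = 142,414 kg.
Stage 1: m₀ = 142,414 kg, m_f = 142,414 − 100,000 = 42,414 kg; Δv = 264×9.80665×ln(3.358) = 2589.0×1.2113 ≈ 3136 m/s.
Stage 2: m₀ = 35,714 kg, m_f = 35,714 − 24,000 = 11,714 kg; Δv = 299×9.80665×ln(3.049) = 2932.2×1.1148 ≈ 3269 m/s.
Stage 3: m₀ = 8,784 kg, m_f = 8,784 − 6,840 = 1,944 kg; Δv = 334×9.80665×ln(4.519) = 3275.4×1.5082 ≈ 4940 m/s.
Total Δv = 3136 + 3269 + 4940 = 11345 m/s.

Δv ≈ 11.3 km/s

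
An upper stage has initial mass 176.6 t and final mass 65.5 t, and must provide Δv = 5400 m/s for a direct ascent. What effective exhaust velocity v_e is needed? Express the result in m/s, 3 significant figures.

ln(m₀/m_f) = ln(176600/65500) = ln(2.696) = 0.9918.
v_e = Δv / ln(m₀/m_f) = 5400 / 0.9918 = 5444.4 m/s.

v_e ≈ 5440 m/s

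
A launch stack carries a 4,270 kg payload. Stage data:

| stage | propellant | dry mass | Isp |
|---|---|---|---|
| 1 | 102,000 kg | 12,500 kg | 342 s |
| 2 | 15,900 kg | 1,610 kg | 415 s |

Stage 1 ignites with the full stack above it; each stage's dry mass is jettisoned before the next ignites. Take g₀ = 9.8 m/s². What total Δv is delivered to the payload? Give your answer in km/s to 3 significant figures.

Δv ≈ 9.95 km/s

Ignition mass of stage 1 = 102,000+12,500 + 15,900+1,610 + 4,270 = 136,280 kg.
Stage 1: m₀ = 136,280 kg, m_f = 136,280 − 102,000 = 34,280 kg; Δv = 342×9.8×ln(3.975) = 3351.6×1.3801 ≈ 4626 m/s.
Stage 2: m₀ = 21,780 kg, m_f = 21,780 − 15,900 = 5,880 kg; Δv = 415×9.8×ln(3.704) = 4067.0×1.3094 ≈ 5325 m/s.
Total Δv = 4626 + 5325 = 9951 m/s.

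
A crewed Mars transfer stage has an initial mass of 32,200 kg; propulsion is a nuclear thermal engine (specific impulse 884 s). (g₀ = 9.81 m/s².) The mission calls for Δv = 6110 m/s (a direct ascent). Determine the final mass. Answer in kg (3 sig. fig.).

final mass ≈ 15900 kg

v_e = Isp · g₀ = 884 × 9.81 = 8672.0 m/s.
m₀/m_f = exp(Δv / v_e) = exp(6110 / 8672.0) = exp(0.7046) = 2.0230.
m_f = m₀ / 2.0230 = 32,200 / 2.0230 = 15,917 kg.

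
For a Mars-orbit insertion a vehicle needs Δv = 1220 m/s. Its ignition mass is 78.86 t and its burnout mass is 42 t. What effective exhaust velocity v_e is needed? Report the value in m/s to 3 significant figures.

ln(m₀/m_f) = ln(78860/42000) = ln(1.878) = 0.6300.
Using Δv = v_e ln(m₀/m_f): v_e = Δv / ln(m₀/m_f) = 1220 / 0.6300 = 1936.5 m/s.

v_e ≈ 1940 m/s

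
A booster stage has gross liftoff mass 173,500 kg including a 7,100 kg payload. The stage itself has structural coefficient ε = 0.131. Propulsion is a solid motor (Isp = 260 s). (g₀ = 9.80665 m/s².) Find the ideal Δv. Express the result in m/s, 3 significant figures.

Stage wet mass = m₀ − payload = 173,500 − 7,100 = 166,400 kg.
Stage dry mass = ε × stage wet mass = 0.131 × 166,400 = 21,798.4 kg.
Burnout mass m_f = stage dry + payload = 21,798.4 + 7,100 = 28,898.4 kg.
v_e = Isp · g₀ = 260 × 9.80665 = 2549.7 m/s.
Δv = v_e · ln(173,500/28,898.4) = 2549.7 × ln(6.004) = 2549.7 × 1.7924 ≈ 4570 m/s.

Δv ≈ 4570 m/s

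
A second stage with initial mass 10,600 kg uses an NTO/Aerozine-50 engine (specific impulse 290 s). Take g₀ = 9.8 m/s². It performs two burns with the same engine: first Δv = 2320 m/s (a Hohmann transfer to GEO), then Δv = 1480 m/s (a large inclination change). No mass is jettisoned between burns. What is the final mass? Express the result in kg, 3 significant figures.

v_e = Isp · g₀ = 290 × 9.8 = 2842.0 m/s.
After the first burn: m = 10600 × exp(−2320/2842.0) = 10600 × 0.44205 = 4,685.73 kg.
After the second burn: m = 4,685.73 × exp(−1480/2842.0) = 4,685.73 × 0.59407 = 2,783.65 kg.

final mass ≈ 2780 kg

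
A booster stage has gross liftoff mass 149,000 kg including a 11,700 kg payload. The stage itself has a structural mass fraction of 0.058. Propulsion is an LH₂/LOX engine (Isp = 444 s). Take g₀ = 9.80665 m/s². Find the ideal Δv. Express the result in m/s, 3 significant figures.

Δv ≈ 8820 m/s

Stage wet mass = m₀ − payload = 149,000 − 11,700 = 137,300 kg.
Stage dry mass = ε × stage wet mass = 0.058 × 137,300 = 7,963.4 kg.
Burnout mass m_f = stage dry + payload = 7,963.4 + 11,700 = 19,663.4 kg.
v_e = Isp · g₀ = 444 × 9.80665 = 4354.2 m/s.
By the Tsiolkovsky rocket equation, Δv = v_e · ln(149,000/19,663.4) = 4354.2 × ln(7.578) = 4354.2 × 2.0252 ≈ 8818 m/s.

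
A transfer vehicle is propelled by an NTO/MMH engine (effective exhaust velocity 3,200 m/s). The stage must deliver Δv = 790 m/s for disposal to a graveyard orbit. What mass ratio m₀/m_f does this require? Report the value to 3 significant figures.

m₀/m_f = exp(Δv / v_e) = exp(790 / 3200.0) = exp(0.2469) = 1.2800.

mass ratio ≈ 1.28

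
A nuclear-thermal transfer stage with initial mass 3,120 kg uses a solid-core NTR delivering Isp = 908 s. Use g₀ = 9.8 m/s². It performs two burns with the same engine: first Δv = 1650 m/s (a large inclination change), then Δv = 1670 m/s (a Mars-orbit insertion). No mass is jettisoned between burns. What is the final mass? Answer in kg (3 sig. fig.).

v_e = Isp · g₀ = 908 × 9.8 = 8898.4 m/s.
After the first burn: m = 3120 × exp(−1650/8898.4) = 3120 × 0.83075 = 2,591.94 kg.
After the second burn: m = 2,591.94 × exp(−1670/8898.4) = 2,591.94 × 0.82888 = 2,148.41 kg.

final mass ≈ 2150 kg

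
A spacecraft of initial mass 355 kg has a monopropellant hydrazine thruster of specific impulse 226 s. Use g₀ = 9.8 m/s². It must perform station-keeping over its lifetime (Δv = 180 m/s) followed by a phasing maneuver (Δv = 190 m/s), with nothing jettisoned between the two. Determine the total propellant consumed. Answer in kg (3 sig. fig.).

total propellant consumed ≈ 54.6 kg

v_e = Isp · g₀ = 226 × 9.8 = 2214.8 m/s.
After the first burn: m = 355 × exp(−180/2214.8) = 355 × 0.92194 = 327.289 kg.
After the second burn: m = 327.289 × exp(−190/2214.8) = 327.289 × 0.91779 = 300.383 kg.
Total propellant = m₀ − m_final = 355 − 300.383 = 54.617 kg.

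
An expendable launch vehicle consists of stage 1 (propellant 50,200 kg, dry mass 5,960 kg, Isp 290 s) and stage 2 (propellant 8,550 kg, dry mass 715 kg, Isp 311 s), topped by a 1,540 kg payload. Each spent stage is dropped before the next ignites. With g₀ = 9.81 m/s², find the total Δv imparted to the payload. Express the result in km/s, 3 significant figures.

Ignition mass of stage 1 = 50,200+5,960 + 8,550+715 + 1,540 = 66,965 kg.
Stage 1: m₀ = 66,965 kg, m_f = 66,965 − 50,200 = 16,765 kg; Δv = 290×9.81×ln(3.994) = 2844.9×1.3849 ≈ 3940 m/s.
Stage 2: m₀ = 10,805 kg, m_f = 10,805 − 8,550 = 2,255 kg; Δv = 311×9.81×ln(4.792) = 3050.9×1.5669 ≈ 4780 m/s.
Total Δv = 3940 + 4780 = 8720 m/s.

Δv ≈ 8.72 km/s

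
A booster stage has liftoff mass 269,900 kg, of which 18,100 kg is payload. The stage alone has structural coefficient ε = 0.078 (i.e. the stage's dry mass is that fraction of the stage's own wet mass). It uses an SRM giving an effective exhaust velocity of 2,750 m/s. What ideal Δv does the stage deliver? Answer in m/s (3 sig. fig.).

Stage wet mass = m₀ − payload = 269,900 − 18,100 = 251,800 kg.
Stage dry mass = ε × stage wet mass = 0.078 × 251,800 = 19,640.4 kg.
Burnout mass m_f = stage dry + payload = 19,640.4 + 18,100 = 37,740.4 kg.
By the Tsiolkovsky rocket equation, Δv = v_e · ln(269,900/37,740.4) = 2750.0 × ln(7.151) = 2750.0 × 1.9673 ≈ 5410 m/s.

Δv ≈ 5410 m/s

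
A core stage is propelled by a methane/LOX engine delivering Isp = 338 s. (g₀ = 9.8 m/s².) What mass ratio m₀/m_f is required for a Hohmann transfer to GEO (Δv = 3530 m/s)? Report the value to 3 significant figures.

mass ratio ≈ 2.90

v_e = Isp · g₀ = 338 × 9.8 = 3312.4 m/s.
From the ideal rocket equation, m₀/m_f = exp(Δv / v_e) = exp(3530 / 3312.4) = exp(1.0657) = 2.9028.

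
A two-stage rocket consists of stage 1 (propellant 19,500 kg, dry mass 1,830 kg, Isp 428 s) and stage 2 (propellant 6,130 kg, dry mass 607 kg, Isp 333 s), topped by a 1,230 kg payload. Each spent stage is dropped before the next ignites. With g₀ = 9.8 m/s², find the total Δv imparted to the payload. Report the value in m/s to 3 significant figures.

Δv ≈ 9380 m/s

Ignition mass of stage 1 = 19,500+1,830 + 6,130+607 + 1,230 = 29,297 kg.
Stage 1: m₀ = 29,297 kg, m_f = 29,297 − 19,500 = 9,797 kg; Δv = 428×9.8×ln(2.99) = 4194.4×1.0954 ≈ 4595 m/s.
Stage 2: m₀ = 7,967 kg, m_f = 7,967 − 6,130 = 1,837 kg; Δv = 333×9.8×ln(4.337) = 3263.4×1.4672 ≈ 4788 m/s.
Total Δv = 4595 + 4788 = 9383 m/s.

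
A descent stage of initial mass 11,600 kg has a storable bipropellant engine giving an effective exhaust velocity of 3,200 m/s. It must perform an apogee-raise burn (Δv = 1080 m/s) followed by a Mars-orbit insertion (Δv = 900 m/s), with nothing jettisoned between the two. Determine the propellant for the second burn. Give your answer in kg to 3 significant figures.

After the first burn: m = 11600 × exp(−1080/3200.0) = 11600 × 0.71355 = 8,277.18 kg.
After the second burn: m = 8,277.18 × exp(−900/3200.0) = 8,277.18 × 0.75484 = 6,247.95 kg.
Second-burn propellant = 8,277.18 − 6,247.95 = 2,029.23 kg.

propellant for the second burn ≈ 2030 kg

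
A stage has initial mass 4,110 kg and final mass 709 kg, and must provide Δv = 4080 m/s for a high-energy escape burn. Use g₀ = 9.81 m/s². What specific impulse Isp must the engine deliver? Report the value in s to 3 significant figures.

ln(m₀/m_f) = ln(4110/709) = ln(5.797) = 1.7573.
v_e = Δv / ln(m₀/m_f) = 4080 / 1.7573 = 2321.7 m/s.
Isp = v_e / g₀ = 2321.7 / 9.81 = 236.7 s.

Isp ≈ 237 s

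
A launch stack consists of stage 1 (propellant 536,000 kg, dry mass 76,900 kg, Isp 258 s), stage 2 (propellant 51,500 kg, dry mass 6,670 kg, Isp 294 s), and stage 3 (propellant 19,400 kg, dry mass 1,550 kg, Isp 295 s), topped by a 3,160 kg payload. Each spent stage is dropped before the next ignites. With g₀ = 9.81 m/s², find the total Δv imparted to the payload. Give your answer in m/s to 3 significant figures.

Ignition mass of stage 1 = 536,000+76,900 + 51,500+6,670 + 19,400+1,550 + 3,160 = 695,180 kg.
Stage 1: m₀ = 695,180 kg, m_f = 695,180 − 536,000 = 159,180 kg; Δv = 258×9.81×ln(4.367) = 2531.0×1.4741 ≈ 3731 m/s.
Stage 2: m₀ = 82,280 kg, m_f = 82,280 − 51,500 = 30,780 kg; Δv = 294×9.81×ln(2.673) = 2884.1×0.9833 ≈ 2836 m/s.
Stage 3: m₀ = 24,110 kg, m_f = 24,110 − 19,400 = 4,710 kg; Δv = 295×9.81×ln(5.119) = 2894.0×1.6329 ≈ 4726 m/s.
Total Δv = 3731 + 2836 + 4726 = 11293 m/s.

Δv ≈ 11300 m/s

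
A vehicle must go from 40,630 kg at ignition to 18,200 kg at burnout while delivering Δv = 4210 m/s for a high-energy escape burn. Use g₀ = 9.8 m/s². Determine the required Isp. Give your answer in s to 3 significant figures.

ln(m₀/m_f) = ln(40630/18200) = ln(2.232) = 0.8031.
Rocket equation: v_e = Δv / ln(m₀/m_f) = 4210 / 0.8031 = 5242.3 m/s.
Isp = v_e / g₀ = 5242.3 / 9.8 = 534.9 s.

Isp ≈ 535 s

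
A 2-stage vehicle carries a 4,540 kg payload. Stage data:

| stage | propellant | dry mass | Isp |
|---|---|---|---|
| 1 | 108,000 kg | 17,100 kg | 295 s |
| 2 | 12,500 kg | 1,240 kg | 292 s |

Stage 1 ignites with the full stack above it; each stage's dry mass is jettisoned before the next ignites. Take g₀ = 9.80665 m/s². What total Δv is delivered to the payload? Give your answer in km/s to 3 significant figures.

Δv ≈ 7.35 km/s

Ignition mass of stage 1 = 108,000+17,100 + 12,500+1,240 + 4,540 = 143,380 kg.
Stage 1: m₀ = 143,380 kg, m_f = 143,380 − 108,000 = 35,380 kg; Δv = 295×9.80665×ln(4.053) = 2893.0×1.3994 ≈ 4048 m/s.
Stage 2: m₀ = 18,280 kg, m_f = 18,280 − 12,500 = 5,780 kg; Δv = 292×9.80665×ln(3.163) = 2863.5×1.1514 ≈ 3297 m/s.
Total Δv = 4048 + 3297 = 7345 m/s.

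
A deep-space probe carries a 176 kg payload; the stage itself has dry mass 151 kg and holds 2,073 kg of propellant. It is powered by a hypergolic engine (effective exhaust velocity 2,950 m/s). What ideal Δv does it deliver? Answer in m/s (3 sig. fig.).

m₀ = payload + dry + propellant = 176 + 151 + 2,073 = 2,400 kg.
m_f = payload + dry = 176 + 151 = 327 kg.
From the ideal rocket equation, Δv = v_e · ln(m₀/m_f) = 2950.0 × ln(7.339) = 2950.0 × 1.9933 ≈ 5880.1 m/s.

Δv ≈ 5880 m/s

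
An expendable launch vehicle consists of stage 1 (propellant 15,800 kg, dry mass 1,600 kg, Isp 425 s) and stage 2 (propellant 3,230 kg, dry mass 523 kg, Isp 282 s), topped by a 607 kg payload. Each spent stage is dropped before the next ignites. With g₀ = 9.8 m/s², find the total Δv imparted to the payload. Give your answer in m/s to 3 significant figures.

Δv ≈ 9130 m/s

Ignition mass of stage 1 = 15,800+1,600 + 3,230+523 + 607 = 21,760 kg.
Stage 1: m₀ = 21,760 kg, m_f = 21,760 − 15,800 = 5,960 kg; Δv = 425×9.8×ln(3.651) = 4165.0×1.2950 ≈ 5394 m/s.
Stage 2: m₀ = 4,360 kg, m_f = 4,360 − 3,230 = 1,130 kg; Δv = 282×9.8×ln(3.858) = 2763.6×1.3503 ≈ 3732 m/s.
Total Δv = 5394 + 3732 = 9126 m/s.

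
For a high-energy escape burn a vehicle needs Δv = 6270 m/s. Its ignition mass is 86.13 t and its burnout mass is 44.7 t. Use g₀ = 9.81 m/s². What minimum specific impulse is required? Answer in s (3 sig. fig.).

Isp ≈ 974 s

ln(m₀/m_f) = ln(86130/44700) = ln(1.927) = 0.6559.
v_e = Δv / ln(m₀/m_f) = 6270 / 0.6559 = 9559.6 m/s.
Isp = v_e / g₀ = 9559.6 / 9.81 = 974.5 s.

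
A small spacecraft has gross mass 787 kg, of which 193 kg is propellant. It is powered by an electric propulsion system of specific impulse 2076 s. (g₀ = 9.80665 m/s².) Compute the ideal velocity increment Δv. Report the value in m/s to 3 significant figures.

v_e = Isp · g₀ = 2076 × 9.80665 = 20358.6 m/s.
m_f = m₀ − m_prop = 787 − 193 = 594 kg.
Using Δv = v_e ln(m₀/m_f): Δv = v_e · ln(m₀/m_f) = 20358.6 × ln(1.325) = 20358.6 × 0.2813 ≈ 5727.9 m/s.

Δv ≈ 5730 m/s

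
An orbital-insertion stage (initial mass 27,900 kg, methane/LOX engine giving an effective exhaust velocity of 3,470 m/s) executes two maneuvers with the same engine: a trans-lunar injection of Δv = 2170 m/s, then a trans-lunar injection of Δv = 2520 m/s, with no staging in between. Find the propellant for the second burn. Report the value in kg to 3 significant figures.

After the first burn: m = 27900 × exp(−2170/3470.0) = 27900 × 0.53507 = 14,928.5 kg.
After the second burn: m = 14,928.5 × exp(−2520/3470.0) = 14,928.5 × 0.48373 = 7,221.36 kg.
Second-burn propellant = 14,928.5 − 7,221.36 = 7,707.14 kg.

propellant for the second burn ≈ 7710 kg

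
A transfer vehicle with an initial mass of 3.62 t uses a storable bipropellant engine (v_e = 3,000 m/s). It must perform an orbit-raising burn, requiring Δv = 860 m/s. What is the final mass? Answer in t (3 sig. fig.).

From the ideal rocket equation, m₀/m_f = exp(Δv / v_e) = exp(860 / 3000.0) = exp(0.2867) = 1.3320.
m_f = m₀ / 1.3320 = 3.62 / 1.3320 = 2.71772 t.

final mass ≈ 2.72 t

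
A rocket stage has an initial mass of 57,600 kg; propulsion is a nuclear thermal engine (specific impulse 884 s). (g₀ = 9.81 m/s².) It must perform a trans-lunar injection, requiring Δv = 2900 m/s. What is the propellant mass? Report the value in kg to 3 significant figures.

propellant mass ≈ 16400 kg

v_e = Isp · g₀ = 884 × 9.81 = 8672.0 m/s.
m₀/m_f = exp(Δv / v_e) = exp(2900 / 8672.0) = exp(0.3344) = 1.3971.
m_f = 57,600 / 1.3971 = 41,228.3 kg, so propellant = m₀ − m_f = 57,600 − 41,228.3 = 16,371.7 kg.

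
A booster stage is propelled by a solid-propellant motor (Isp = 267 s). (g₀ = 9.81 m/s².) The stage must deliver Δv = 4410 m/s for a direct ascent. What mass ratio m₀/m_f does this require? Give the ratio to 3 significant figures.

mass ratio ≈ 5.39

v_e = Isp · g₀ = 267 × 9.81 = 2619.3 m/s.
m₀/m_f = exp(Δv / v_e) = exp(4410 / 2619.3) = exp(1.6837) = 5.3853.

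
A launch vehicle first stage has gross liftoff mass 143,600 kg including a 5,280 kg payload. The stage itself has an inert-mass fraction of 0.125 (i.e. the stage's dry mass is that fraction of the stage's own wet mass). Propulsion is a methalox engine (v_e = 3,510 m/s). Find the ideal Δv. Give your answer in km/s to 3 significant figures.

Stage wet mass = m₀ − payload = 143,600 − 5,280 = 138,320 kg.
Stage dry mass = ε × stage wet mass = 0.125 × 138,320 = 17,290 kg.
Burnout mass m_f = stage dry + payload = 17,290 + 5,280 = 22,570 kg.
By the Tsiolkovsky rocket equation, Δv = v_e · ln(143,600/22,570) = 3510.0 × ln(6.362) = 3510.0 × 1.8504 ≈ 6495 m/s.

Δv ≈ 6.49 km/s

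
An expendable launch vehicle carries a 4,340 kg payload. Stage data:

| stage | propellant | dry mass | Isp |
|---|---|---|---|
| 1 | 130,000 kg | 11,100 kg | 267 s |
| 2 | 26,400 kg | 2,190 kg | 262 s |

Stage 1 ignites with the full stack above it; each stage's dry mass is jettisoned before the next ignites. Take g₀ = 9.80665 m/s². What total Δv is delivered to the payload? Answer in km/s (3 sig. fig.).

Δv ≈ 7.76 km/s

Ignition mass of stage 1 = 130,000+11,100 + 26,400+2,190 + 4,340 = 174,030 kg.
Stage 1: m₀ = 174,030 kg, m_f = 174,030 − 130,000 = 44,030 kg; Δv = 267×9.80665×ln(3.953) = 2618.4×1.3744 ≈ 3599 m/s.
Stage 2: m₀ = 32,930 kg, m_f = 32,930 − 26,400 = 6,530 kg; Δv = 262×9.80665×ln(5.043) = 2569.3×1.6180 ≈ 4157 m/s.
Total Δv = 3599 + 4157 = 7756 m/s.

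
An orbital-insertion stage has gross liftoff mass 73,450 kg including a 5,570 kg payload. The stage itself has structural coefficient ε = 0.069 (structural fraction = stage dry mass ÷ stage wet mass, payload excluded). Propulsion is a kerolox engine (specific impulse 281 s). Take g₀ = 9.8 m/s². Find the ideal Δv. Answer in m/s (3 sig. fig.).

Δv ≈ 5420 m/s

Stage wet mass = m₀ − payload = 73,450 − 5,570 = 67,880 kg.
Stage dry mass = ε × stage wet mass = 0.069 × 67,880 = 4,683.72 kg.
Burnout mass m_f = stage dry + payload = 4,683.72 + 5,570 = 10,253.72 kg.
v_e = Isp · g₀ = 281 × 9.8 = 2753.8 m/s.
Δv = v_e · ln(73,450/10,253.72) = 2753.8 × ln(7.163) = 2753.8 × 1.9690 ≈ 5422 m/s.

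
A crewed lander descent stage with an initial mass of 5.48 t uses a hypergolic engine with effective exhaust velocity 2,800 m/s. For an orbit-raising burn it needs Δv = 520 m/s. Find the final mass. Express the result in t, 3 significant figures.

Using Δv = v_e ln(m₀/m_f): m₀/m_f = exp(Δv / v_e) = exp(520 / 2800.0) = exp(0.1857) = 1.2041.
m_f = m₀ / 1.2041 = 5.48 / 1.2041 = 4.55112 t.

final mass ≈ 4.55 t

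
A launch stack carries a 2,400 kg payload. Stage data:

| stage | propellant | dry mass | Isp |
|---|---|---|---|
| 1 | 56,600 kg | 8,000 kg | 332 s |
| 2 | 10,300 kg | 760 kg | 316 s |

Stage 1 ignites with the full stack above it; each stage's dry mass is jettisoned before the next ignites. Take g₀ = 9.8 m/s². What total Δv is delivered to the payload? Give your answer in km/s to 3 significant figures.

Ignition mass of stage 1 = 56,600+8,000 + 10,300+760 + 2,400 = 78,060 kg.
Stage 1: m₀ = 78,060 kg, m_f = 78,060 − 56,600 = 21,460 kg; Δv = 332×9.8×ln(3.637) = 3253.6×1.2913 ≈ 4201 m/s.
Stage 2: m₀ = 13,460 kg, m_f = 13,460 − 10,300 = 3,160 kg; Δv = 316×9.8×ln(4.259) = 3096.8×1.4492 ≈ 4488 m/s.
Total Δv = 4201 + 4488 = 8689 m/s.

Δv ≈ 8.69 km/s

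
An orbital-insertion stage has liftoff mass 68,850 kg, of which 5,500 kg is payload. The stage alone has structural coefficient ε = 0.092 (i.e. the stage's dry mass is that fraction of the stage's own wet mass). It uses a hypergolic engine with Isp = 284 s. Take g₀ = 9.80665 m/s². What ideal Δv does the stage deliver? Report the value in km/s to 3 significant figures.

Stage wet mass = m₀ − payload = 68,850 − 5,500 = 63,350 kg.
Stage dry mass = ε × stage wet mass = 0.092 × 63,350 = 5,828.2 kg.
Burnout mass m_f = stage dry + payload = 5,828.2 + 5,500 = 11,328.2 kg.
v_e = Isp · g₀ = 284 × 9.80665 = 2785.1 m/s.
Rocket equation: Δv = v_e · ln(68,850/11,328.2) = 2785.1 × ln(6.078) = 2785.1 × 1.8046 ≈ 5026 m/s.

Δv ≈ 5.03 km/s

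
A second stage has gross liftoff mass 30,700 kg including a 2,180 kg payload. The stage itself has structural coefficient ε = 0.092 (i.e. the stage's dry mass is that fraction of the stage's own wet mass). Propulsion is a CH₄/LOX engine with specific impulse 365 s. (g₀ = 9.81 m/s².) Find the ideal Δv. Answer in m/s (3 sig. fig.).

Δv ≈ 6640 m/s

Stage wet mass = m₀ − payload = 30,700 − 2,180 = 28,520 kg.
Stage dry mass = ε × stage wet mass = 0.092 × 28,520 = 2,623.84 kg.
Burnout mass m_f = stage dry + payload = 2,623.84 + 2,180 = 4,803.84 kg.
v_e = Isp · g₀ = 365 × 9.81 = 3580.7 m/s.
From the ideal rocket equation, Δv = v_e · ln(30,700/4,803.84) = 3580.7 × ln(6.391) = 3580.7 × 1.8548 ≈ 6642 m/s.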